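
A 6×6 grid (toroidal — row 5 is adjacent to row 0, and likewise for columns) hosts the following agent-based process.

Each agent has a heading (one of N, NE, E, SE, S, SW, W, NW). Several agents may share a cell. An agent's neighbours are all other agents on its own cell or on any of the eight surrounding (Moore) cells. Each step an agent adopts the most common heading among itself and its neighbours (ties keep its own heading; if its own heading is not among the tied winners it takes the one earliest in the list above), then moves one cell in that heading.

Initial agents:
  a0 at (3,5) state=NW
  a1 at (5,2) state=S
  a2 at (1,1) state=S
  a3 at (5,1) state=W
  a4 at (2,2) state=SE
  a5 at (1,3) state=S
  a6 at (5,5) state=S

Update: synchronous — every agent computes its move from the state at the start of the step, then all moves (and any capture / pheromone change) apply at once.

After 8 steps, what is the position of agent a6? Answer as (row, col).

(1, 5)

t=1: a0@(2,4):NW a1@(0,2):S a2@(2,1):S a3@(5,0):W a4@(3,2):S a5@(2,3):S a6@(0,5):S
t=2: a0@(1,3):NW a1@(1,2):S a2@(3,1):S a3@(5,5):W a4@(4,2):S a5@(3,3):S a6@(1,5):S
t=3: a0@(0,2):NW a1@(2,2):S a2@(4,1):S a3@(5,4):W a4@(5,2):S a5@(4,3):S a6@(2,5):S
t=4: a0@(5,1):NW a1@(3,2):S a2@(5,1):S a3@(5,3):W a4@(0,2):S a5@(5,3):S a6@(3,5):S
t=5: a0@(0,1):S a1@(4,2):S a2@(0,1):S a3@(0,3):S a4@(1,2):S a5@(0,3):S a6@(4,5):S
t=6: a0@(1,1):S a1@(5,2):S a2@(1,1):S a3@(1,3):S a4@(2,2):S a5@(1,3):S a6@(5,5):S
t=7: a0@(2,1):S a1@(0,2):S a2@(2,1):S a3@(2,3):S a4@(3,2):S a5@(2,3):S a6@(0,5):S
t=8: a0@(3,1):S a1@(1,2):S a2@(3,1):S a3@(3,3):S a4@(4,2):S a5@(3,3):S a6@(1,5):S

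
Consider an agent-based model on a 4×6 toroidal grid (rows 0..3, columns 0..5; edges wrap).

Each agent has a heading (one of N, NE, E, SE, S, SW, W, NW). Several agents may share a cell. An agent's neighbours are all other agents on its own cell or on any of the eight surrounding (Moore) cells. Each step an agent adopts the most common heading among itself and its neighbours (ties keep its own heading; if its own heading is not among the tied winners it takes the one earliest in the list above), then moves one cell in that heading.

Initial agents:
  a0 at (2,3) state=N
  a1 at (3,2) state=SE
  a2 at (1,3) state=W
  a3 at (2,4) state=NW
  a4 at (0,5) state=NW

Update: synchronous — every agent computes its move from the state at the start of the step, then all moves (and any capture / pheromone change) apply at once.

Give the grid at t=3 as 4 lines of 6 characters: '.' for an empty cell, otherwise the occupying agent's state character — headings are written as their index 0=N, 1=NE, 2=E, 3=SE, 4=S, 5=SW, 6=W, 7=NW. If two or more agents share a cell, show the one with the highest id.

t=1: a0@(1,3):N a1@(0,3):SE a2@(1,2):W a3@(1,3):NW a4@(3,4):NW
t=2: a0@(0,3):N a1@(3,2):NW a2@(1,1):W a3@(0,2):NW a4@(2,3):NW
t=3: a0@(3,2):NW a1@(2,1):NW a2@(1,0):W a3@(3,1):NW a4@(1,2):NW

......
6.7...
.7....
.77...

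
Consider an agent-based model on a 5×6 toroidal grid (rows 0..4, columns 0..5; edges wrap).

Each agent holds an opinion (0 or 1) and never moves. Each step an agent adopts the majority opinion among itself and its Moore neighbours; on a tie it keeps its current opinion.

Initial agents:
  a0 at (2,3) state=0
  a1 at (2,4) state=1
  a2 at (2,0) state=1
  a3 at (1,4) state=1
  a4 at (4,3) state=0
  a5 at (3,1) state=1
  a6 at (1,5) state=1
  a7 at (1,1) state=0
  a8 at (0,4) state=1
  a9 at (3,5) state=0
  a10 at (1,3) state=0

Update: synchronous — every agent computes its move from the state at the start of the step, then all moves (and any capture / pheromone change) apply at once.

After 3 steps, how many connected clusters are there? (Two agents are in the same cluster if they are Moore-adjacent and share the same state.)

3

t=1: a0@(2,3):0 a1@(2,4):1 a2@(2,0):1 a3@(1,4):1 a4@(4,3):0 a5@(3,1):1 a6@(1,5):1 a7@(1,1):0 a8@(0,4):1 a9@(3,5):1 a10@(1,3):1
t=2: a0@(2,3):1 a1@(2,4):1 a2@(2,0):1 a3@(1,4):1 a4@(4,3):0 a5@(3,1):1 a6@(1,5):1 a7@(1,1):0 a8@(0,4):1 a9@(3,5):1 a10@(1,3):1
t=3: (unchanged — steady state)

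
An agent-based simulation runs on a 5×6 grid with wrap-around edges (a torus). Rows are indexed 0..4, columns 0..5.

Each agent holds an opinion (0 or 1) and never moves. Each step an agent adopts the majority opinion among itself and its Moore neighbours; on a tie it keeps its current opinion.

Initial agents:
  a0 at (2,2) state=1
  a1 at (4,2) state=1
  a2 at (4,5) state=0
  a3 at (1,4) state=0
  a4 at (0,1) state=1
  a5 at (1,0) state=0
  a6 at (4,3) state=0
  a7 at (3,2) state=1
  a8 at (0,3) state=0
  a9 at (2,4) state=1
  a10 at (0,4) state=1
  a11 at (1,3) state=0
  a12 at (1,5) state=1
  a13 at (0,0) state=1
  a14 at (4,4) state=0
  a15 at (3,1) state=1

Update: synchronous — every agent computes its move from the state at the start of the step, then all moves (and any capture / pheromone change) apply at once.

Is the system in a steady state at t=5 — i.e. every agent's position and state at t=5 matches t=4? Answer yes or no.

t=1: a0@(2,2):1 a1@(4,2):1 a2@(4,5):0 a3@(1,4):0 a4@(0,1):1 a5@(1,0):1 a6@(4,3):0 a7@(3,2):1 a8@(0,3):0 a9@(2,4):1 a10@(0,4):0 a11@(1,3):0 a12@(1,5):1 a13@(0,0):1 a14@(4,4):0 a15@(3,1):1
t=2: (unchanged — steady state)

yes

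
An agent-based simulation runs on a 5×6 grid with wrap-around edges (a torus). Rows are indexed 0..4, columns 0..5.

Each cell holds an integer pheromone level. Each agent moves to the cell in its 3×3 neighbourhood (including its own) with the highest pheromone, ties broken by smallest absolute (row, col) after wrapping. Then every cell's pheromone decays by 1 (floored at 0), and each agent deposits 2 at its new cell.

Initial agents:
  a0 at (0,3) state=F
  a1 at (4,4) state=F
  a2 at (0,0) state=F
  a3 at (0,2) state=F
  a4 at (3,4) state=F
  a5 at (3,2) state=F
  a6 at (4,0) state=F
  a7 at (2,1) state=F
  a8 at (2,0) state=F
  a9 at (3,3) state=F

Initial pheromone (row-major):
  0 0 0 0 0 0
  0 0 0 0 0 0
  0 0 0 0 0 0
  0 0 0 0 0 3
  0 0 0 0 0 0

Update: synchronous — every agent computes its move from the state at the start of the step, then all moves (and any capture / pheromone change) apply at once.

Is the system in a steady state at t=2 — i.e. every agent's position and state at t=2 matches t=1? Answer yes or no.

t=1: a0@(0,2) a1@(3,5) a2@(0,0) a3@(0,1) a4@(3,5) a5@(2,1) a6@(3,5) a7@(1,0) a8@(3,5) a9@(2,2) | pheromone: 2 2 2 0 0 0 / 2 0 0 0 0 0 / 0 2 2 0 0 0 / 0 0 0 0 0 10 / 0 0 0 0 0 0
t=2: a0@(0,1) a1@(3,5) a2@(0,0) a3@(0,0) a4@(3,5) a5@(1,0) a6@(3,5) a7@(0,0) a8@(3,5) a9@(2,1) | pheromone: 7 3 1 0 0 0 / 3 0 0 0 0 0 / 0 3 1 0 0 0 / 0 0 0 0 0 17 / 0 0 0 0 0 0

no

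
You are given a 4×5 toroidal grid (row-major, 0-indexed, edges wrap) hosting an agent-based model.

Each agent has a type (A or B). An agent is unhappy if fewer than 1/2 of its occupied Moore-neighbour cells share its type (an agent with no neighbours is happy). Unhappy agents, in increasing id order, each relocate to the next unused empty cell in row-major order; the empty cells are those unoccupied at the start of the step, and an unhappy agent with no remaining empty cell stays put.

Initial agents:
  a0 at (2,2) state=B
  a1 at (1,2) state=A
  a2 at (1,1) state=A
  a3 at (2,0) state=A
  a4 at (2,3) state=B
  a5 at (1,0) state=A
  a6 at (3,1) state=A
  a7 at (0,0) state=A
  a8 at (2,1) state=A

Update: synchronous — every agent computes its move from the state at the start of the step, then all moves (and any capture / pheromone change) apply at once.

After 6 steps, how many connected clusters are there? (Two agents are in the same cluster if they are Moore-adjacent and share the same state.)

t=1: a0@(0,1):B a1@(1,2):A a2@(1,1):A a3@(2,0):A a4@(2,3):B a5@(1,0):A a6@(3,1):A a7@(0,0):A a8@(2,1):A
t=2: a0@(0,2):B a1@(1,2):A a2@(1,1):A a3@(2,0):A a4@(0,3):B a5@(1,0):A a6@(3,1):A a7@(0,0):A a8@(2,1):A
t=3: a0@(0,1):B a1@(1,2):A a2@(1,1):A a3@(2,0):A a4@(0,3):B a5@(1,0):A a6@(3,1):A a7@(0,0):A a8@(2,1):A
t=4: a0@(0,2):B a1@(1,2):A a2@(1,1):A a3@(2,0):A a4@(0,4):B a5@(1,0):A a6@(3,1):A a7@(0,0):A a8@(2,1):A
t=5: a0@(0,1):B a1@(1,2):A a2@(1,1):A a3@(2,0):A a4@(0,3):B a5@(1,0):A a6@(3,1):A a7@(0,0):A a8@(2,1):A
t=6: a0@(0,2):B a1@(1,2):A a2@(1,1):A a3@(2,0):A a4@(0,4):B a5@(1,0):A a6@(3,1):A a7@(0,0):A a8@(2,1):A

3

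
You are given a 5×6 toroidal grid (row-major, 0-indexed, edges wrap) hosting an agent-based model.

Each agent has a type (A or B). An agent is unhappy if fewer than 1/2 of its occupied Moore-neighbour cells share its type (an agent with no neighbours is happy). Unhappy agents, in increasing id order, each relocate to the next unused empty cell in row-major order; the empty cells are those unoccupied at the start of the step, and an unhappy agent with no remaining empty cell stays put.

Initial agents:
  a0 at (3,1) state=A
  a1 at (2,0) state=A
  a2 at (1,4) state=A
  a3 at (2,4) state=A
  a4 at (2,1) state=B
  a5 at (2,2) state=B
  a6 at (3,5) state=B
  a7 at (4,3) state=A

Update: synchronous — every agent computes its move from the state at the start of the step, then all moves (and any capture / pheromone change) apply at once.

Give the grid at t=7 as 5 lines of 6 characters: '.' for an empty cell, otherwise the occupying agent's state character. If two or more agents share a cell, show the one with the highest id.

t=1: a0@(0,0):A a1@(0,1):A a2@(1,4):A a3@(2,4):A a4@(0,2):B a5@(2,2):B a6@(0,3):B a7@(4,3):A
t=2: a0@(0,0):A a1@(0,1):A a2@(1,4):A a3@(2,4):A a4@(0,4):B a5@(2,2):B a6@(0,5):B a7@(1,0):A
t=3: a0@(0,0):A a1@(0,1):A a2@(0,2):A a3@(2,4):A a4@(0,4):B a5@(2,2):B a6@(0,3):B a7@(1,0):A
t=4: (unchanged — steady state)

AAABB.
A.....
..B.A.
......
......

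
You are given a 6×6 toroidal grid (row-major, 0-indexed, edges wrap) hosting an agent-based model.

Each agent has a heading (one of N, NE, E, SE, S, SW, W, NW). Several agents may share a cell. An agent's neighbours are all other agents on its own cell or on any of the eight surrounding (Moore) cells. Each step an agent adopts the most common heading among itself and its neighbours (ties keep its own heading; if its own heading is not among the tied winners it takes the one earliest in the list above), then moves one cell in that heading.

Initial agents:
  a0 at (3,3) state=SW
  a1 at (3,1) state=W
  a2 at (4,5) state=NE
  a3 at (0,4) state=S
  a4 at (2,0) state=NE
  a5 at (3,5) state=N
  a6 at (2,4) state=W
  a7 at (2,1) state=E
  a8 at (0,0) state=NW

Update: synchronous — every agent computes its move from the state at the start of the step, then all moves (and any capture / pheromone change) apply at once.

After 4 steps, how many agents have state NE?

t=1: a0@(4,2):SW a1@(3,0):W a2@(3,0):NE a3@(1,4):S a4@(1,1):NE a5@(2,0):NE a6@(2,3):W a7@(2,2):E a8@(5,5):NW
t=2: a0@(5,1):SW a1@(2,1):NE a2@(2,1):NE a3@(2,4):S a4@(0,2):NE a5@(1,1):NE a6@(2,2):W a7@(2,3):E a8@(4,4):NW
t=3: a0@(0,0):SW a1@(1,2):NE a2@(1,2):NE a3@(3,4):S a4@(5,3):NE a5@(0,2):NE a6@(1,3):NE a7@(2,4):E a8@(3,3):NW
t=4: a0@(1,5):SW a1@(0,3):NE a2@(0,3):NE a3@(4,4):S a4@(4,4):NE a5@(5,3):NE a6@(0,4):NE a7@(2,5):E a8@(2,2):NW

5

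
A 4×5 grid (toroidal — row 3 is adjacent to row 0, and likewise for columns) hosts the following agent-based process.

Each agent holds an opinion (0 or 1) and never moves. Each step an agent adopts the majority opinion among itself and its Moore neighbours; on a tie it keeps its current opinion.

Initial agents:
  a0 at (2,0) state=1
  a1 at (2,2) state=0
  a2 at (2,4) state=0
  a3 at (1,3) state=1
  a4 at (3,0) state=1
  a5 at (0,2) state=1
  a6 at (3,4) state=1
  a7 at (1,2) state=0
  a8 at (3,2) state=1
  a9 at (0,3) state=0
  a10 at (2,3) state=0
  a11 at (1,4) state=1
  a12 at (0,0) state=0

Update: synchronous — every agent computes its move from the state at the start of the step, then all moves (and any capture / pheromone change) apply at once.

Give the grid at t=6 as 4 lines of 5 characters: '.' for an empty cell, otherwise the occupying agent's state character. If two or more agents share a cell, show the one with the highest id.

1.00.
..000
1.001
1.0.1

t=1: a0@(2,0):1 a1@(2,2):0 a2@(2,4):1 a3@(1,3):0 a4@(3,0):1 a5@(0,2):1 a6@(3,4):0 a7@(1,2):0 a8@(3,2):0 a9@(0,3):1 a10@(2,3):0 a11@(1,4):0 a12@(0,0):1
t=2: a0@(2,0):1 a1@(2,2):0 a2@(2,4):0 a3@(1,3):0 a4@(3,0):1 a5@(0,2):0 a6@(3,4):1 a7@(1,2):0 a8@(3,2):0 a9@(0,3):0 a10@(2,3):0 a11@(1,4):1 a12@(0,0):1
t=3: a0@(2,0):1 a1@(2,2):0 a2@(2,4):1 a3@(1,3):0 a4@(3,0):1 a5@(0,2):0 a6@(3,4):1 a7@(1,2):0 a8@(3,2):0 a9@(0,3):0 a10@(2,3):0 a11@(1,4):0 a12@(0,0):1
t=4: (unchanged — steady state)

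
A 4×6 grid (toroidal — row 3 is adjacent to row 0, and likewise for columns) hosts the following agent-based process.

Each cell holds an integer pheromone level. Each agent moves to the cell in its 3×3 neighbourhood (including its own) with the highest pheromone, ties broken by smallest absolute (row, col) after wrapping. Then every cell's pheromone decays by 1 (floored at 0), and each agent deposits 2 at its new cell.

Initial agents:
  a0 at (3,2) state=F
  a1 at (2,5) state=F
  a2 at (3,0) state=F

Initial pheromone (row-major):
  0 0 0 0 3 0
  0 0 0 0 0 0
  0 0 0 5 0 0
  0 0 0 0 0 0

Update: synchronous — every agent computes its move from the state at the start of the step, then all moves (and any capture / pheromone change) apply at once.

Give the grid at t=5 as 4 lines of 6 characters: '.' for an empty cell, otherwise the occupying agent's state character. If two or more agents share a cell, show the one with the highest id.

F.....
......
...F..
......

t=1: a0@(2,3) a1@(1,0) a2@(0,0) | pheromone: 2 0 0 0 2 0 / 2 0 0 0 0 0 / 0 0 0 6 0 0 / 0 0 0 0 0 0
t=2: a0@(2,3) a1@(0,0) a2@(0,0) | pheromone: 5 0 0 0 1 0 / 1 0 0 0 0 0 / 0 0 0 7 0 0 / 0 0 0 0 0 0
t=3: a0@(2,3) a1@(0,0) a2@(0,0) | pheromone: 8 0 0 0 0 0 / 0 0 0 0 0 0 / 0 0 0 8 0 0 / 0 0 0 0 0 0
t=4: a0@(2,3) a1@(0,0) a2@(0,0) | pheromone: 11 0 0 0 0 0 / 0 0 0 0 0 0 / 0 0 0 9 0 0 / 0 0 0 0 0 0
t=5: a0@(2,3) a1@(0,0) a2@(0,0) | pheromone: 14 0 0 0 0 0 / 0 0 0 0 0 0 / 0 0 0 10 0 0 / 0 0 0 0 0 0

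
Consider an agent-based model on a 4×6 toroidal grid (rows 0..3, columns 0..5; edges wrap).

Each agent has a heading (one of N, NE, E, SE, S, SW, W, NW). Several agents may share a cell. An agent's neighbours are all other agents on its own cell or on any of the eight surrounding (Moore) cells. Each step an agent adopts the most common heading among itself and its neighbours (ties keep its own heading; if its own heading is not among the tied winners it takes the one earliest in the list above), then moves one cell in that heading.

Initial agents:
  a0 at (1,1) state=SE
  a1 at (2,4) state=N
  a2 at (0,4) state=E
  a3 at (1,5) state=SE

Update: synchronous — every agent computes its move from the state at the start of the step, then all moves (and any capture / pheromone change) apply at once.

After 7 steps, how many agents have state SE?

t=1: a0@(2,2):SE a1@(1,4):N a2@(0,5):E a3@(2,0):SE
t=2: a0@(3,3):SE a1@(0,4):N a2@(0,0):E a3@(3,1):SE
t=3: a0@(0,4):SE a1@(3,4):N a2@(0,1):E a3@(0,2):SE
t=4: a0@(1,5):SE a1@(2,4):N a2@(0,2):E a3@(1,3):SE
t=5: a0@(2,0):SE a1@(3,5):SE a2@(0,3):E a3@(2,4):SE
t=6: a0@(3,1):SE a1@(0,0):SE a2@(0,4):E a3@(3,5):SE
t=7: a0@(0,2):SE a1@(1,1):SE a2@(0,5):E a3@(0,0):SE

3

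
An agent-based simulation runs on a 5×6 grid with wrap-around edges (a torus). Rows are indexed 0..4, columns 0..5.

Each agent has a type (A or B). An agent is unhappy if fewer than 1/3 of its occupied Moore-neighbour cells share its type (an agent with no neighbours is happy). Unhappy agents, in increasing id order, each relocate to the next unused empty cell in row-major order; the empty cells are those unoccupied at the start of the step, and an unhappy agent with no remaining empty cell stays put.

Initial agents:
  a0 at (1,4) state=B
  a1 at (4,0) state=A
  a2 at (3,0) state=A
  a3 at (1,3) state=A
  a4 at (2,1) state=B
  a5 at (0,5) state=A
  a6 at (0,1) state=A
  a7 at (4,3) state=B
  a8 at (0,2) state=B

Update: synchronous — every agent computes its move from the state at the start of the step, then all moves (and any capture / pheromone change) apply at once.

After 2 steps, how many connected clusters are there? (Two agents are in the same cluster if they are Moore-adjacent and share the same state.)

t=1: a0@(0,0):B a1@(4,0):A a2@(3,0):A a3@(0,3):A a4@(0,4):B a5@(0,5):A a6@(0,1):A a7@(4,3):B a8@(0,2):B
t=2: a0@(1,0):B a1@(4,0):A a2@(3,0):A a3@(1,1):A a4@(0,4):B a5@(0,5):A a6@(0,1):A a7@(4,3):B a8@(0,2):B

3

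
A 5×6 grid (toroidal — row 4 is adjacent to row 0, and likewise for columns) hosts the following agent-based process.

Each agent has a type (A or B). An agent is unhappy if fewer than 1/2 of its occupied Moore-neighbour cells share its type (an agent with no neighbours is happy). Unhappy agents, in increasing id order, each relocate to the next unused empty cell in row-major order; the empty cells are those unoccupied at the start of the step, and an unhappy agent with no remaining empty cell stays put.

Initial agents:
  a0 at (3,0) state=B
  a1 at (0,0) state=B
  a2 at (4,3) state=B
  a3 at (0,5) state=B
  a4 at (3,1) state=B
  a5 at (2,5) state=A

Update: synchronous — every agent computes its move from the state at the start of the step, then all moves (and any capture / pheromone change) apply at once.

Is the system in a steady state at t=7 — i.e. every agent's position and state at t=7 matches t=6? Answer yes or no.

yes

t=1: a0@(3,0):B a1@(0,0):B a2@(4,3):B a3@(0,5):B a4@(3,1):B a5@(0,1):A
t=2: a0@(3,0):B a1@(0,0):B a2@(4,3):B a3@(0,5):B a4@(3,1):B a5@(0,2):A
t=3: a0@(3,0):B a1@(0,0):B a2@(0,1):B a3@(0,5):B a4@(3,1):B a5@(0,3):A
t=4: (unchanged — steady state)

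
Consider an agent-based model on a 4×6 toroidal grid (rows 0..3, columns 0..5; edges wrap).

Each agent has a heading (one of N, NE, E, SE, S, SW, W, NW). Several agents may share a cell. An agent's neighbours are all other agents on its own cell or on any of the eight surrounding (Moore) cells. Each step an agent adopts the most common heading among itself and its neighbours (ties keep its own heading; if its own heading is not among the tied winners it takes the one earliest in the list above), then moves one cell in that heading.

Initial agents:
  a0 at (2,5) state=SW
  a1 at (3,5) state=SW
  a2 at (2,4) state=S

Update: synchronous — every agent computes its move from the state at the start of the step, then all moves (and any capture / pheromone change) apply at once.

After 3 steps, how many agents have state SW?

3

t=1: a0@(3,4):SW a1@(0,4):SW a2@(3,3):SW
t=2: a0@(0,3):SW a1@(1,3):SW a2@(0,2):SW
t=3: a0@(1,2):SW a1@(2,2):SW a2@(1,1):SW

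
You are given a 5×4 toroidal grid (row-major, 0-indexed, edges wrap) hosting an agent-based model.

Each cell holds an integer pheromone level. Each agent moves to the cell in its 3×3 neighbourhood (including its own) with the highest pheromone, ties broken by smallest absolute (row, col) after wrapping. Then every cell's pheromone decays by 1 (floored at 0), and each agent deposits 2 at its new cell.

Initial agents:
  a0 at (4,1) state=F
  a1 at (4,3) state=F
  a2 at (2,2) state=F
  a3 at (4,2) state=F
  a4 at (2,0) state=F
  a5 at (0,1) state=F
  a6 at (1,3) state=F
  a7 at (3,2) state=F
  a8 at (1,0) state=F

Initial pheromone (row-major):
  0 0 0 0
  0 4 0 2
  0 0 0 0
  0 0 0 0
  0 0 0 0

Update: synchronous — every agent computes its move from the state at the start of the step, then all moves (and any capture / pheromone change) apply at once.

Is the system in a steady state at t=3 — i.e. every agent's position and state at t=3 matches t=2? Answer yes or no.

no

t=1: a0@(0,0) a1@(0,0) a2@(1,1) a3@(0,1) a4@(1,1) a5@(1,1) a6@(1,3) a7@(2,1) a8@(1,1) | pheromone: 4 2 0 0 / 0 11 0 3 / 0 2 0 0 / 0 0 0 0 / 0 0 0 0
t=2: a0@(1,1) a1@(1,1) a2@(1,1) a3@(1,1) a4@(1,1) a5@(1,1) a6@(0,0) a7@(1,1) a8@(1,1) | pheromone: 5 1 0 0 / 0 26 0 2 / 0 1 0 0 / 0 0 0 0 / 0 0 0 0
t=3: a0@(1,1) a1@(1,1) a2@(1,1) a3@(1,1) a4@(1,1) a5@(1,1) a6@(1,1) a7@(1,1) a8@(1,1) | pheromone: 4 0 0 0 / 0 43 0 1 / 0 0 0 0 / 0 0 0 0 / 0 0 0 0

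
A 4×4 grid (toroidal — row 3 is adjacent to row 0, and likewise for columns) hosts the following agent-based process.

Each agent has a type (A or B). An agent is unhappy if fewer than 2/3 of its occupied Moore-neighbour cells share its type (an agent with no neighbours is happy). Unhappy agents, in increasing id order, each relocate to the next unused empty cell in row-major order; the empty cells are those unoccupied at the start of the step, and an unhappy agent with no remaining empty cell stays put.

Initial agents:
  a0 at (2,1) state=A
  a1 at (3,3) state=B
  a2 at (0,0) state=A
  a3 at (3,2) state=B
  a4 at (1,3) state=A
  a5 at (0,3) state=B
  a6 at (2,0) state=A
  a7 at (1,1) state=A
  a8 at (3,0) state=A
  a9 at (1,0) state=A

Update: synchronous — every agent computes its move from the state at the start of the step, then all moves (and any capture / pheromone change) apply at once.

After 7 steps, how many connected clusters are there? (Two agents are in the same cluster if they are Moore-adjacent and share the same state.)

2

t=1: a0@(2,1):A a1@(0,1):B a2@(0,0):A a3@(3,2):B a4@(1,3):A a5@(0,2):B a6@(2,0):A a7@(1,1):A a8@(1,2):A a9@(1,0):A
t=2: a0@(2,1):A a1@(0,3):B a2@(0,0):A a3@(3,2):B a4@(1,3):A a5@(2,2):B a6@(2,0):A a7@(1,1):A a8@(2,3):A a9@(1,0):A
t=3: a0@(0,1):A a1@(0,2):B a2@(0,0):A a3@(1,2):B a4@(1,3):A a5@(3,0):B a6@(2,0):A a7@(1,1):A a8@(3,1):A a9@(1,0):A
t=4: a0@(0,3):A a1@(2,1):B a2@(0,0):A a3@(2,2):B a4@(2,3):A a5@(3,2):B a6@(2,0):A a7@(1,1):A a8@(3,3):A a9@(1,0):A
t=5: a0@(0,3):A a1@(0,1):B a2@(0,0):A a3@(0,2):B a4@(1,2):A a5@(1,3):B a6@(2,0):A a7@(3,0):A a8@(3,3):A a9@(1,0):A
t=6: a0@(0,3):A a1@(1,1):B a2@(0,0):A a3@(2,1):B a4@(2,2):A a5@(2,3):B a6@(2,0):A a7@(3,0):A a8@(3,3):A a9@(3,1):A
t=7: a0@(0,3):A a1@(0,1):B a2@(0,0):A a3@(0,2):B a4@(1,0):A a5@(1,2):B a6@(1,3):A a7@(3,0):A a8@(3,3):A a9@(3,1):A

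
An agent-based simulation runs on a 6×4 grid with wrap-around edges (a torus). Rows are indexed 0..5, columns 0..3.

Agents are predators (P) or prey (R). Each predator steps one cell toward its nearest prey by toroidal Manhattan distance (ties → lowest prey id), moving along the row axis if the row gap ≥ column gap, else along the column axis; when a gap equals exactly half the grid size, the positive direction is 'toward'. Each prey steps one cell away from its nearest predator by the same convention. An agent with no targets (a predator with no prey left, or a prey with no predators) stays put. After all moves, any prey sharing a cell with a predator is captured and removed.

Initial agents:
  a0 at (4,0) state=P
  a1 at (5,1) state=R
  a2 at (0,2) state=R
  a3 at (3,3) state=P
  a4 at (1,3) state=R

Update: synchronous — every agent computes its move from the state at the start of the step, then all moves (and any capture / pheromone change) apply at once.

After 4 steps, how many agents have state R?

2

t=1: a0@(5,0):P a1@(0,1):R a2@(1,2):R a3@(2,3):P a4@(0,3):R
t=2: a0@(0,0):P a1@(1,1):R a2@(0,2):R a3@(1,3):P
t=3: a0@(1,0):P a1@(2,1):R a2@(0,1):R a3@(1,0):P
t=4: a0@(2,0):P a1@(3,1):R a2@(5,1):R a3@(2,0):P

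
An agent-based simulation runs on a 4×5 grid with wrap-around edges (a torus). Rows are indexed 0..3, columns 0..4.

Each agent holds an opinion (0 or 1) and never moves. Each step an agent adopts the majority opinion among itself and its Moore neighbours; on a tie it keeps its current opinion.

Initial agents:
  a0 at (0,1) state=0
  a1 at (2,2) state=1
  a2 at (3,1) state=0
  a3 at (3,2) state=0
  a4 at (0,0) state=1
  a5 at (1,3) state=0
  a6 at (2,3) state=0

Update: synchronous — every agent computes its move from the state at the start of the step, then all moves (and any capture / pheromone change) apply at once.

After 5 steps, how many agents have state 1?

0

t=1: a0@(0,1):0 a1@(2,2):0 a2@(3,1):0 a3@(3,2):0 a4@(0,0):0 a5@(1,3):0 a6@(2,3):0
t=2: (unchanged — steady state)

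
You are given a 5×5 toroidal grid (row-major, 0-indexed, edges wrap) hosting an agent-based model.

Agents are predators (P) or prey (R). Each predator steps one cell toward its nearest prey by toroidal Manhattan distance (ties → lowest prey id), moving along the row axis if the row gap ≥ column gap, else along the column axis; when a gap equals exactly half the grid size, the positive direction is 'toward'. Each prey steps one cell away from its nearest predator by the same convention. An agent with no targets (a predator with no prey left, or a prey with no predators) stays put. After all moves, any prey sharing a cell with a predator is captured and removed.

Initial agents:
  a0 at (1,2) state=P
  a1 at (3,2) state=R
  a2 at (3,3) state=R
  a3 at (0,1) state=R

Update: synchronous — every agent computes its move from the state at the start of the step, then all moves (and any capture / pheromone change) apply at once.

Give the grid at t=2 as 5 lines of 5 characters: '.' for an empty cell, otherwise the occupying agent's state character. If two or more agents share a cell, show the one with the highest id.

t=1: a0@(2,2):P a1@(4,2):R a2@(4,3):R a3@(4,1):R
t=2: a0@(3,2):P a1@(0,2):R a2@(0,3):R a3@(0,1):R

.RRR.
.....
.....
..P..
.....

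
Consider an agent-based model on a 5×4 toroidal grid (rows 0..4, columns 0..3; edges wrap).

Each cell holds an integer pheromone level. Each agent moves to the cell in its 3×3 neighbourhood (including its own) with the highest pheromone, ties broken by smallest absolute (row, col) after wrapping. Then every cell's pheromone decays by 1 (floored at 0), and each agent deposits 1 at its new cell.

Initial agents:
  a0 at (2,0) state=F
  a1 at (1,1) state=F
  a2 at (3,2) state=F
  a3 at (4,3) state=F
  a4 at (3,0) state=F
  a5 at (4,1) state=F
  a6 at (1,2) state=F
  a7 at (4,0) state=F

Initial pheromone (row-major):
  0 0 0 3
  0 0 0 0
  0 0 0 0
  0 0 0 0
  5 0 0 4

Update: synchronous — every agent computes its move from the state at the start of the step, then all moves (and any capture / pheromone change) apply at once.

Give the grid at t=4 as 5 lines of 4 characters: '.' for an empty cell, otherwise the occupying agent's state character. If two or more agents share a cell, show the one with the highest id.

....
....
....
....
F...

t=1: a0@(1,0) a1@(0,0) a2@(4,3) a3@(4,0) a4@(4,0) a5@(4,0) a6@(0,3) a7@(4,0) | pheromone: 1 0 0 3 / 1 0 0 0 / 0 0 0 0 / 0 0 0 0 / 8 0 0 4
t=2: a0@(0,3) a1@(4,0) a2@(4,0) a3@(4,0) a4@(4,0) a5@(4,0) a6@(4,0) a7@(4,0) | pheromone: 0 0 0 3 / 0 0 0 0 / 0 0 0 0 / 0 0 0 0 / 14 0 0 3
t=3: a0@(4,0) a1@(4,0) a2@(4,0) a3@(4,0) a4@(4,0) a5@(4,0) a6@(4,0) a7@(4,0) | pheromone: 0 0 0 2 / 0 0 0 0 / 0 0 0 0 / 0 0 0 0 / 21 0 0 2
t=4: a0@(4,0) a1@(4,0) a2@(4,0) a3@(4,0) a4@(4,0) a5@(4,0) a6@(4,0) a7@(4,0) | pheromone: 0 0 0 1 / 0 0 0 0 / 0 0 0 0 / 0 0 0 0 / 28 0 0 1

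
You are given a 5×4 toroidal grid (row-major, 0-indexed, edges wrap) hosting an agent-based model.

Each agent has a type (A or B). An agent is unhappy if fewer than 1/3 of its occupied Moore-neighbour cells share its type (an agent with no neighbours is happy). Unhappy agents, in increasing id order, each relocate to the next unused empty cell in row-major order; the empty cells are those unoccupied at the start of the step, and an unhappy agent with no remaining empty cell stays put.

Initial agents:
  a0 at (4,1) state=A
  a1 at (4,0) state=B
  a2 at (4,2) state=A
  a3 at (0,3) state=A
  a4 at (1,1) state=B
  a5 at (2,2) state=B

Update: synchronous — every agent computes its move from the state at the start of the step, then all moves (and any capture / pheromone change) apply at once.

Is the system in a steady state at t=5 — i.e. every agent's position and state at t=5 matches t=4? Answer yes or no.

t=1: a0@(4,1):A a1@(0,0):B a2@(4,2):A a3@(0,3):A a4@(1,1):B a5@(2,2):B
t=2: (unchanged — steady state)

yes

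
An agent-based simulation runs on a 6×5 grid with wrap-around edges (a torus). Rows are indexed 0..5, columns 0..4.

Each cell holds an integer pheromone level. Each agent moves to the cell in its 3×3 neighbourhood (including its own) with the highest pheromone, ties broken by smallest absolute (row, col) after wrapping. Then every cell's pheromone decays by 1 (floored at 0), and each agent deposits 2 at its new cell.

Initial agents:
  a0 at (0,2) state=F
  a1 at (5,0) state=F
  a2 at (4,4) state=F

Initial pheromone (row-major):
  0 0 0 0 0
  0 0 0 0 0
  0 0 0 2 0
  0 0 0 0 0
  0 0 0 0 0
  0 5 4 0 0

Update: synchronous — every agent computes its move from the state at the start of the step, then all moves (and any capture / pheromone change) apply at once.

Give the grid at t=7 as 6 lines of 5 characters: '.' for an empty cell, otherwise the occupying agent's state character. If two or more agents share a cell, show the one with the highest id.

.....
.....
.....
F....
.....
.F...

t=1: a0@(5,1) a1@(5,1) a2@(3,0) | pheromone: 0 0 0 0 0 / 0 0 0 0 0 / 0 0 0 1 0 / 2 0 0 0 0 / 0 0 0 0 0 / 0 8 3 0 0
t=2: a0@(5,1) a1@(5,1) a2@(3,0) | pheromone: 0 0 0 0 0 / 0 0 0 0 0 / 0 0 0 0 0 / 3 0 0 0 0 / 0 0 0 0 0 / 0 11 2 0 0
t=3: a0@(5,1) a1@(5,1) a2@(3,0) | pheromone: 0 0 0 0 0 / 0 0 0 0 0 / 0 0 0 0 0 / 4 0 0 0 0 / 0 0 0 0 0 / 0 14 1 0 0
t=4: a0@(5,1) a1@(5,1) a2@(3,0) | pheromone: 0 0 0 0 0 / 0 0 0 0 0 / 0 0 0 0 0 / 5 0 0 0 0 / 0 0 0 0 0 / 0 17 0 0 0
t=5: a0@(5,1) a1@(5,1) a2@(3,0) | pheromone: 0 0 0 0 0 / 0 0 0 0 0 / 0 0 0 0 0 / 6 0 0 0 0 / 0 0 0 0 0 / 0 20 0 0 0
t=6: a0@(5,1) a1@(5,1) a2@(3,0) | pheromone: 0 0 0 0 0 / 0 0 0 0 0 / 0 0 0 0 0 / 7 0 0 0 0 / 0 0 0 0 0 / 0 23 0 0 0
t=7: a0@(5,1) a1@(5,1) a2@(3,0) | pheromone: 0 0 0 0 0 / 0 0 0 0 0 / 0 0 0 0 0 / 8 0 0 0 0 / 0 0 0 0 0 / 0 26 0 0 0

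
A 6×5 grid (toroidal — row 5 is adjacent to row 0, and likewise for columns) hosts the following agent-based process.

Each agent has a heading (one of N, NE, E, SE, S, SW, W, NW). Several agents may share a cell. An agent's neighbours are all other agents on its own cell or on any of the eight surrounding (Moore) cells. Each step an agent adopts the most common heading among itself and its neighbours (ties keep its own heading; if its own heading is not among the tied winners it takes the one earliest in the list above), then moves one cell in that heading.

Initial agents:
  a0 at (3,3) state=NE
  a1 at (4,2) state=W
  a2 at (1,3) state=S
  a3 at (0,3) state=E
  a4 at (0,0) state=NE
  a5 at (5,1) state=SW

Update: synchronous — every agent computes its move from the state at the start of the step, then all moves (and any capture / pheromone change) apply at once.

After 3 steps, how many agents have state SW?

t=1: a0@(2,4):NE a1@(4,1):W a2@(2,3):S a3@(0,4):E a4@(5,1):NE a5@(0,0):SW
t=2: a0@(1,0):NE a1@(4,0):W a2@(3,3):S a3@(0,0):E a4@(4,2):NE a5@(1,4):SW
t=3: a0@(0,1):NE a1@(4,4):W a2@(4,3):S a3@(0,1):E a4@(3,3):NE a5@(2,3):SW

1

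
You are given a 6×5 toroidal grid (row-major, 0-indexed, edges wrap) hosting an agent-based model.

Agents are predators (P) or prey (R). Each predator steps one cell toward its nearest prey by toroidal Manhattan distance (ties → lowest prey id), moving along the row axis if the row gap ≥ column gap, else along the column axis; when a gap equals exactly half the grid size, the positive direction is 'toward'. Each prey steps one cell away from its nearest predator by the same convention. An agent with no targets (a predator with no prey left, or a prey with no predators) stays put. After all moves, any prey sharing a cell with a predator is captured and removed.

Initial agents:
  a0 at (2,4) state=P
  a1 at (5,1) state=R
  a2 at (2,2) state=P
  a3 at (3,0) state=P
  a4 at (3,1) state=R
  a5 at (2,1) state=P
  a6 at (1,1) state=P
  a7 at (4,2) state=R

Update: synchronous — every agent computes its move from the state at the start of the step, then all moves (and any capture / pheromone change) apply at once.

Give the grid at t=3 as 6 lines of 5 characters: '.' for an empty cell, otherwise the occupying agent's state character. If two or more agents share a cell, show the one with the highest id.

.P...
..R..
.....
.....
P....
.PP..

t=1: a0@(2,0):P a1@(4,1):R a2@(3,2):P a3@(3,1):P a5@(3,1):P a6@(0,1):P a7@(5,2):R
t=2: a0@(3,0):P a2@(4,2):P a3@(4,1):P a5@(4,1):P a6@(5,1):P a7@(0,2):R
t=3: a0@(4,0):P a2@(5,2):P a3@(5,1):P a5@(5,1):P a6@(0,1):P a7@(1,2):R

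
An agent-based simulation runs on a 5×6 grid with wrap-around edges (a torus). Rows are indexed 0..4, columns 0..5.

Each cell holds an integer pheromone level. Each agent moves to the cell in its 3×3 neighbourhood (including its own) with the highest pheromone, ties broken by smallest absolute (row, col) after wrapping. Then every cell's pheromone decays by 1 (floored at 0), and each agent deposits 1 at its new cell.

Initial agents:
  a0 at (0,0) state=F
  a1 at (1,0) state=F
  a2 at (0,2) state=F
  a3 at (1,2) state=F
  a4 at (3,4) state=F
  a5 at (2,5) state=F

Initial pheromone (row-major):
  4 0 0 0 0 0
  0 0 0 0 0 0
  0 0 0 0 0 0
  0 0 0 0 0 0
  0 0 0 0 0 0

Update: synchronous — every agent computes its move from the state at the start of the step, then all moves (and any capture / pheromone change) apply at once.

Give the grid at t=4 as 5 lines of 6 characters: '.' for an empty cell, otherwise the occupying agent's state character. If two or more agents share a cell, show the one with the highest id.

F.....
......
...F..
......
......

t=1: a0@(0,0) a1@(0,0) a2@(0,1) a3@(0,1) a4@(2,3) a5@(1,0) | pheromone: 5 2 0 0 0 0 / 1 0 0 0 0 0 / 0 0 0 1 0 0 / 0 0 0 0 0 0 / 0 0 0 0 0 0
t=2: a0@(0,0) a1@(0,0) a2@(0,0) a3@(0,0) a4@(2,3) a5@(0,0) | pheromone: 9 1 0 0 0 0 / 0 0 0 0 0 0 / 0 0 0 1 0 0 / 0 0 0 0 0 0 / 0 0 0 0 0 0
t=3: a0@(0,0) a1@(0,0) a2@(0,0) a3@(0,0) a4@(2,3) a5@(0,0) | pheromone: 13 0 0 0 0 0 / 0 0 0 0 0 0 / 0 0 0 1 0 0 / 0 0 0 0 0 0 / 0 0 0 0 0 0
t=4: a0@(0,0) a1@(0,0) a2@(0,0) a3@(0,0) a4@(2,3) a5@(0,0) | pheromone: 17 0 0 0 0 0 / 0 0 0 0 0 0 / 0 0 0 1 0 0 / 0 0 0 0 0 0 / 0 0 0 0 0 0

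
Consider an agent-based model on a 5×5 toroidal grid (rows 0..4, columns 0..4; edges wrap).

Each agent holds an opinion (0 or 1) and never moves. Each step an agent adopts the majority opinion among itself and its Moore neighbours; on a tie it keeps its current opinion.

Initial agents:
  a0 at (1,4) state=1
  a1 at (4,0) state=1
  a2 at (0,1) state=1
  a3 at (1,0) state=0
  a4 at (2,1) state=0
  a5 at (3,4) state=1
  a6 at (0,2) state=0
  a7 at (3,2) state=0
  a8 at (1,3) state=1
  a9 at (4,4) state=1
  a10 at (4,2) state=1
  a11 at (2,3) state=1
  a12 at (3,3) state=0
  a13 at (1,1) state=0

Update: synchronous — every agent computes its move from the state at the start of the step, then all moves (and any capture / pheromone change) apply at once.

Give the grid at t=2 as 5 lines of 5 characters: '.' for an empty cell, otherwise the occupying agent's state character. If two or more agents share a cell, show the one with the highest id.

t=1: a0@(1,4):1 a1@(4,0):1 a2@(0,1):1 a3@(1,0):0 a4@(2,1):0 a5@(3,4):1 a6@(0,2):1 a7@(3,2):0 a8@(1,3):1 a9@(4,4):1 a10@(4,2):0 a11@(2,3):1 a12@(3,3):1 a13@(1,1):0
t=2: a0@(1,4):1 a1@(4,0):1 a2@(0,1):1 a3@(1,0):0 a4@(2,1):0 a5@(3,4):1 a6@(0,2):1 a7@(3,2):0 a8@(1,3):1 a9@(4,4):1 a10@(4,2):1 a11@(2,3):1 a12@(3,3):1 a13@(1,1):0

.11..
00.11
.0.1.
..011
1.1.1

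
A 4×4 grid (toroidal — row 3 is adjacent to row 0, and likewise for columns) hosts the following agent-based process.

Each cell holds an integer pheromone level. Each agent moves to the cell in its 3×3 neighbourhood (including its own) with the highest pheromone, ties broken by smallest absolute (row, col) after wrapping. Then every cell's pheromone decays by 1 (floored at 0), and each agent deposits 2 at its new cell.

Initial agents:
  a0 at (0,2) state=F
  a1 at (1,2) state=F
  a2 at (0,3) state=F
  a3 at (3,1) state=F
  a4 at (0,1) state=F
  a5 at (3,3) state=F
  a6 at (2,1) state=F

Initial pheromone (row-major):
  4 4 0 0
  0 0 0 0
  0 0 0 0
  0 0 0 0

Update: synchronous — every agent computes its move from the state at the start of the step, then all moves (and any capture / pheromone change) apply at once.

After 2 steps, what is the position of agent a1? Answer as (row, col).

(0, 0)

t=1: a0@(0,1) a1@(0,1) a2@(0,0) a3@(0,0) a4@(0,0) a5@(0,0) a6@(1,0) | pheromone: 11 7 0 0 / 2 0 0 0 / 0 0 0 0 / 0 0 0 0
t=2: a0@(0,0) a1@(0,0) a2@(0,0) a3@(0,0) a4@(0,0) a5@(0,0) a6@(0,0) | pheromone: 24 6 0 0 / 1 0 0 0 / 0 0 0 0 / 0 0 0 0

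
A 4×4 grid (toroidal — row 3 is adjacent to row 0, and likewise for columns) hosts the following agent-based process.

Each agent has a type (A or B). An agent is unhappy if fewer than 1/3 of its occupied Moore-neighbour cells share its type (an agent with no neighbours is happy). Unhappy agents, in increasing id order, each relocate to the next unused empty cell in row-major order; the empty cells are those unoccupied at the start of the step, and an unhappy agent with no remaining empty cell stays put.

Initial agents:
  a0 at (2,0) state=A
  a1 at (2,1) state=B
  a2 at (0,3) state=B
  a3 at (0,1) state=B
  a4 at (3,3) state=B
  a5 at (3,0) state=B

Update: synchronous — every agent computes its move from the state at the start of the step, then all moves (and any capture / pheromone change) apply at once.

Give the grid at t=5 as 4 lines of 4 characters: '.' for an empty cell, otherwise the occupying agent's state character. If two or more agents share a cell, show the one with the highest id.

t=1: a0@(0,0):A a1@(2,1):B a2@(0,3):B a3@(0,1):B a4@(3,3):B a5@(3,0):B
t=2: a0@(0,2):A a1@(2,1):B a2@(0,3):B a3@(0,1):B a4@(3,3):B a5@(3,0):B
t=3: a0@(0,0):A a1@(2,1):B a2@(0,3):B a3@(0,1):B a4@(3,3):B a5@(3,0):B
t=4: a0@(0,2):A a1@(2,1):B a2@(0,3):B a3@(0,1):B a4@(3,3):B a5@(3,0):B
t=5: a0@(0,0):A a1@(2,1):B a2@(0,3):B a3@(0,1):B a4@(3,3):B a5@(3,0):B

AB.B
....
.B..
B..B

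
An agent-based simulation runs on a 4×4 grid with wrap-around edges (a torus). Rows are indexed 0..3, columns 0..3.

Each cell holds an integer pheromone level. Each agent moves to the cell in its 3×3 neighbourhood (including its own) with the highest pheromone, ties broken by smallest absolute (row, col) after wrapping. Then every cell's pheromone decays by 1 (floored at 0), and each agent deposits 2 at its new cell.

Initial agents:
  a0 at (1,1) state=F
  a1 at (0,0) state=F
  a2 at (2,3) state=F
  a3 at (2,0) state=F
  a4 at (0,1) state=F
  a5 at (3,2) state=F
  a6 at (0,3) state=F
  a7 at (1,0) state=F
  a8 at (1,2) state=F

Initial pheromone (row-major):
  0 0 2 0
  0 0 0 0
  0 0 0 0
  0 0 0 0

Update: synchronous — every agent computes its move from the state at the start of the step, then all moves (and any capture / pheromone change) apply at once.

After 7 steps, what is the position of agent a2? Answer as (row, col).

(0, 0)

t=1: a0@(0,2) a1@(0,0) a2@(1,0) a3@(1,0) a4@(0,2) a5@(0,2) a6@(0,2) a7@(0,0) a8@(0,2) | pheromone: 4 0 11 0 / 4 0 0 0 / 0 0 0 0 / 0 0 0 0
t=2: a0@(0,2) a1@(0,0) a2@(0,0) a3@(0,0) a4@(0,2) a5@(0,2) a6@(0,2) a7@(0,0) a8@(0,2) | pheromone: 11 0 20 0 / 3 0 0 0 / 0 0 0 0 / 0 0 0 0
t=3: a0@(0,2) a1@(0,0) a2@(0,0) a3@(0,0) a4@(0,2) a5@(0,2) a6@(0,2) a7@(0,0) a8@(0,2) | pheromone: 18 0 29 0 / 2 0 0 0 / 0 0 0 0 / 0 0 0 0
t=4: a0@(0,2) a1@(0,0) a2@(0,0) a3@(0,0) a4@(0,2) a5@(0,2) a6@(0,2) a7@(0,0) a8@(0,2) | pheromone: 25 0 38 0 / 1 0 0 0 / 0 0 0 0 / 0 0 0 0
t=5: a0@(0,2) a1@(0,0) a2@(0,0) a3@(0,0) a4@(0,2) a5@(0,2) a6@(0,2) a7@(0,0) a8@(0,2) | pheromone: 32 0 47 0 / 0 0 0 0 / 0 0 0 0 / 0 0 0 0
t=6: a0@(0,2) a1@(0,0) a2@(0,0) a3@(0,0) a4@(0,2) a5@(0,2) a6@(0,2) a7@(0,0) a8@(0,2) | pheromone: 39 0 56 0 / 0 0 0 0 / 0 0 0 0 / 0 0 0 0
t=7: a0@(0,2) a1@(0,0) a2@(0,0) a3@(0,0) a4@(0,2) a5@(0,2) a6@(0,2) a7@(0,0) a8@(0,2) | pheromone: 46 0 65 0 / 0 0 0 0 / 0 0 0 0 / 0 0 0 0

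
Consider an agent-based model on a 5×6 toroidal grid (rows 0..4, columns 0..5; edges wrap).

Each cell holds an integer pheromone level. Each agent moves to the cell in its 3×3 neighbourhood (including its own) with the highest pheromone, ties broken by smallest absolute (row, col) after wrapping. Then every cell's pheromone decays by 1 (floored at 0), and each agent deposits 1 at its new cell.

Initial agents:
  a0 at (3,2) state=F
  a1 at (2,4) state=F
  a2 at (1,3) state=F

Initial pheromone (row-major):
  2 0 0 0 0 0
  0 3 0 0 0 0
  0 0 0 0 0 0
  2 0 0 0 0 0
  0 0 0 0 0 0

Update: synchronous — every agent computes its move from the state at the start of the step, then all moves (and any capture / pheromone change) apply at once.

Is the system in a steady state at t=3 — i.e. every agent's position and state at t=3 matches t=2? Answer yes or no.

t=1: a0@(2,1) a1@(1,3) a2@(0,2) | pheromone: 1 0 1 0 0 0 / 0 2 0 1 0 0 / 0 1 0 0 0 0 / 1 0 0 0 0 0 / 0 0 0 0 0 0
t=2: a0@(1,1) a1@(0,2) a2@(1,1) | pheromone: 0 0 1 0 0 0 / 0 3 0 0 0 0 / 0 0 0 0 0 0 / 0 0 0 0 0 0 / 0 0 0 0 0 0
t=3: a0@(1,1) a1@(1,1) a2@(1,1) | pheromone: 0 0 0 0 0 0 / 0 5 0 0 0 0 / 0 0 0 0 0 0 / 0 0 0 0 0 0 / 0 0 0 0 0 0

no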